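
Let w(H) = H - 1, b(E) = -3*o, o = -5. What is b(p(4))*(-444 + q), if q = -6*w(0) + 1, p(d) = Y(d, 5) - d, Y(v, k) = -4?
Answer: -6555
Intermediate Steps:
p(d) = -4 - d
b(E) = 15 (b(E) = -3*(-5) = 15)
w(H) = -1 + H
q = 7 (q = -6*(-1 + 0) + 1 = -6*(-1) + 1 = 6 + 1 = 7)
b(p(4))*(-444 + q) = 15*(-444 + 7) = 15*(-437) = -6555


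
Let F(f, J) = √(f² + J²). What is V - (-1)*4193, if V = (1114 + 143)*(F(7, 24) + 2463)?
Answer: 3131609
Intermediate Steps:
F(f, J) = √(J² + f²)
V = 3127416 (V = (1114 + 143)*(√(24² + 7²) + 2463) = 1257*(√(576 + 49) + 2463) = 1257*(√625 + 2463) = 1257*(25 + 2463) = 1257*2488 = 3127416)
V - (-1)*4193 = 3127416 - (-1)*4193 = 3127416 - 1*(-4193) = 3127416 + 4193 = 3131609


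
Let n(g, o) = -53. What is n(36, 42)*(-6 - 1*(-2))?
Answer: 212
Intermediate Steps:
n(36, 42)*(-6 - 1*(-2)) = -53*(-6 - 1*(-2)) = -53*(-6 + 2) = -53*(-4) = 212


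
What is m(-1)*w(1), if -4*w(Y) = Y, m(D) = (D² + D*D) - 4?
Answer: ½ ≈ 0.50000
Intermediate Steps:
m(D) = -4 + 2*D² (m(D) = (D² + D²) - 4 = 2*D² - 4 = -4 + 2*D²)
w(Y) = -Y/4
m(-1)*w(1) = (-4 + 2*(-1)²)*(-¼*1) = (-4 + 2*1)*(-¼) = (-4 + 2)*(-¼) = -2*(-¼) = ½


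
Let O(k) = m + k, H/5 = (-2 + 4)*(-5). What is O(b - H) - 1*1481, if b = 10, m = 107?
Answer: -1314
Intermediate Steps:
H = -50 (H = 5*((-2 + 4)*(-5)) = 5*(2*(-5)) = 5*(-10) = -50)
O(k) = 107 + k
O(b - H) - 1*1481 = (107 + (10 - 1*(-50))) - 1*1481 = (107 + (10 + 50)) - 1481 = (107 + 60) - 1481 = 167 - 1481 = -1314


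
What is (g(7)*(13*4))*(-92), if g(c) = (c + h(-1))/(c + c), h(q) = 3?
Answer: -23920/7 ≈ -3417.1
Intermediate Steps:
g(c) = (3 + c)/(2*c) (g(c) = (c + 3)/(c + c) = (3 + c)/((2*c)) = (3 + c)*(1/(2*c)) = (3 + c)/(2*c))
(g(7)*(13*4))*(-92) = (((½)*(3 + 7)/7)*(13*4))*(-92) = (((½)*(⅐)*10)*52)*(-92) = ((5/7)*52)*(-92) = (260/7)*(-92) = -23920/7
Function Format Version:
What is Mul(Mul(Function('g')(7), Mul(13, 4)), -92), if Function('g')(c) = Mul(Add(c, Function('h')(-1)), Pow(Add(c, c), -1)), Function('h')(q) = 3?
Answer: Rational(-23920, 7) ≈ -3417.1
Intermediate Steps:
Function('g')(c) = Mul(Rational(1, 2), Pow(c, -1), Add(3, c)) (Function('g')(c) = Mul(Add(c, 3), Pow(Add(c, c), -1)) = Mul(Add(3, c), Pow(Mul(2, c), -1)) = Mul(Add(3, c), Mul(Rational(1, 2), Pow(c, -1))) = Mul(Rational(1, 2), Pow(c, -1), Add(3, c)))
Mul(Mul(Function('g')(7), Mul(13, 4)), -92) = Mul(Mul(Mul(Rational(1, 2), Pow(7, -1), Add(3, 7)), Mul(13, 4)), -92) = Mul(Mul(Mul(Rational(1, 2), Rational(1, 7), 10), 52), -92) = Mul(Mul(Rational(5, 7), 52), -92) = Mul(Rational(260, 7), -92) = Rational(-23920, 7)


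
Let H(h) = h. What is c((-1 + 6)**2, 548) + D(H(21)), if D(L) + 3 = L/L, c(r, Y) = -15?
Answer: -17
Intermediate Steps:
D(L) = -2 (D(L) = -3 + L/L = -3 + 1 = -2)
c((-1 + 6)**2, 548) + D(H(21)) = -15 - 2 = -17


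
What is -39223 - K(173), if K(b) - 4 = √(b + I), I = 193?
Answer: -39227 - √366 ≈ -39246.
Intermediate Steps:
K(b) = 4 + √(193 + b) (K(b) = 4 + √(b + 193) = 4 + √(193 + b))
-39223 - K(173) = -39223 - (4 + √(193 + 173)) = -39223 - (4 + √366) = -39223 + (-4 - √366) = -39227 - √366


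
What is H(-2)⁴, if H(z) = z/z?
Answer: 1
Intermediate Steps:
H(z) = 1
H(-2)⁴ = 1⁴ = 1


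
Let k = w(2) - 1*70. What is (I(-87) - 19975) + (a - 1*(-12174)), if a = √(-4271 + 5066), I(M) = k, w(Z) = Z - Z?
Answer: -7871 + √795 ≈ -7842.8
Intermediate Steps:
w(Z) = 0
k = -70 (k = 0 - 1*70 = 0 - 70 = -70)
I(M) = -70
a = √795 ≈ 28.196
(I(-87) - 19975) + (a - 1*(-12174)) = (-70 - 19975) + (√795 - 1*(-12174)) = -20045 + (√795 + 12174) = -20045 + (12174 + √795) = -7871 + √795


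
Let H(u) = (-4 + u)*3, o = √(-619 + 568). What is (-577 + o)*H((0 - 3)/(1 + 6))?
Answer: 53661/7 - 93*I*√51/7 ≈ 7665.9 - 94.879*I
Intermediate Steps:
o = I*√51 (o = √(-51) = I*√51 ≈ 7.1414*I)
H(u) = -12 + 3*u
(-577 + o)*H((0 - 3)/(1 + 6)) = (-577 + I*√51)*(-12 + 3*((0 - 3)/(1 + 6))) = (-577 + I*√51)*(-12 + 3*(-3/7)) = (-577 + I*√51)*(-12 - 9/7) = (-577 + I*√51)*(-93/7) = 53661/7 - 93*I*√51/7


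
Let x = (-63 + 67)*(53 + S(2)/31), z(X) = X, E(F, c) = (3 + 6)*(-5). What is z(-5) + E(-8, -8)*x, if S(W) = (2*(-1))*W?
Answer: -295175/31 ≈ -9521.8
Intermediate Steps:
S(W) = -2*W
E(F, c) = -45 (E(F, c) = 9*(-5) = -45)
x = 6556/31 (x = (-63 + 67)*(53 - 2*2/31) = 4*(53 - 4*1/31) = 4*(53 - 4/31) = 4*(1639/31) = 6556/31 ≈ 211.48)
z(-5) + E(-8, -8)*x = -5 - 45*6556/31 = -5 - 295020/31 = -295175/31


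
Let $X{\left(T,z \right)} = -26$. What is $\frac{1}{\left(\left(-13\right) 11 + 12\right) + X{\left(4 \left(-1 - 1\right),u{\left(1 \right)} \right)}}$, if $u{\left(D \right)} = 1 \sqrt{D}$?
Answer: $- \frac{1}{157} \approx -0.0063694$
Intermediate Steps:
$u{\left(D \right)} = \sqrt{D}$
$\frac{1}{\left(\left(-13\right) 11 + 12\right) + X{\left(4 \left(-1 - 1\right),u{\left(1 \right)} \right)}} = \frac{1}{\left(\left(-13\right) 11 + 12\right) - 26} = \frac{1}{\left(-143 + 12\right) - 26} = \frac{1}{-131 - 26} = \frac{1}{-157} = - \frac{1}{157}$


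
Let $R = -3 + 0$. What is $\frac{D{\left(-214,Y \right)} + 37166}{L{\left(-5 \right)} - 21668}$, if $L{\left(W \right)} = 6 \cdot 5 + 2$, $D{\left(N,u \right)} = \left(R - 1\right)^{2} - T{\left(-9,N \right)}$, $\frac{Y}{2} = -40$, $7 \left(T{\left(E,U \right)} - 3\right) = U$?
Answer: $- \frac{260467}{151452} \approx -1.7198$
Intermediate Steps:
$T{\left(E,U \right)} = 3 + \frac{U}{7}$
$R = -3$
$Y = -80$ ($Y = 2 \left(-40\right) = -80$)
$D{\left(N,u \right)} = 13 - \frac{N}{7}$ ($D{\left(N,u \right)} = \left(-3 - 1\right)^{2} - \left(3 + \frac{N}{7}\right) = \left(-4\right)^{2} - \left(3 + \frac{N}{7}\right) = 16 - \left(3 + \frac{N}{7}\right) = 13 - \frac{N}{7}$)
$L{\left(W \right)} = 32$ ($L{\left(W \right)} = 30 + 2 = 32$)
$\frac{D{\left(-214,Y \right)} + 37166}{L{\left(-5 \right)} - 21668} = \frac{\left(13 - - \frac{214}{7}\right) + 37166}{32 - 21668} = \frac{\left(13 + \frac{214}{7}\right) + 37166}{-21636} = \left(\frac{305}{7} + 37166\right) \left(- \frac{1}{21636}\right) = \frac{260467}{7} \left(- \frac{1}{21636}\right) = - \frac{260467}{151452}$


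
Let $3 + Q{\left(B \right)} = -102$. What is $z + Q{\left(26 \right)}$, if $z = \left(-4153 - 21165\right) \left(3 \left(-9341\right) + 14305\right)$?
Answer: $347312219$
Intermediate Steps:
$z = 347312324$ ($z = - 25318 \left(-28023 + 14305\right) = \left(-25318\right) \left(-13718\right) = 347312324$)
$Q{\left(B \right)} = -105$ ($Q{\left(B \right)} = -3 - 102 = -105$)
$z + Q{\left(26 \right)} = 347312324 - 105 = 347312219$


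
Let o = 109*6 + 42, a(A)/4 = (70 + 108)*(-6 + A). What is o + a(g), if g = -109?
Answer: -81184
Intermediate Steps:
a(A) = -4272 + 712*A (a(A) = 4*((70 + 108)*(-6 + A)) = 4*(178*(-6 + A)) = 4*(-1068 + 178*A) = -4272 + 712*A)
o = 696 (o = 654 + 42 = 696)
o + a(g) = 696 + (-4272 + 712*(-109)) = 696 + (-4272 - 77608) = 696 - 81880 = -81184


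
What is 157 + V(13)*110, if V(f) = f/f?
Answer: 267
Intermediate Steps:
V(f) = 1
157 + V(13)*110 = 157 + 1*110 = 157 + 110 = 267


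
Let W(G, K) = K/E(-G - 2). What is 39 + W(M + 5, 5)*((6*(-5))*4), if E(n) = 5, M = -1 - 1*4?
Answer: -81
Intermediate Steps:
M = -5 (M = -1 - 4 = -5)
W(G, K) = K/5
39 + W(M + 5, 5)*((6*(-5))*4) = 39 + ((⅕)*5)*((6*(-5))*4) = 39 + 1*(-30*4) = 39 + 1*(-120) = 39 - 120 = -81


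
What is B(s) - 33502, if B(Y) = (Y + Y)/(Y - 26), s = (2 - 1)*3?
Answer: -770552/23 ≈ -33502.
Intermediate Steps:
s = 3 (s = 1*3 = 3)
B(Y) = 2*Y/(-26 + Y) (B(Y) = (2*Y)/(-26 + Y) = 2*Y/(-26 + Y))
B(s) - 33502 = 2*3/(-26 + 3) - 33502 = 2*3/(-23) - 33502 = 2*3*(-1/23) - 33502 = -6/23 - 33502 = -770552/23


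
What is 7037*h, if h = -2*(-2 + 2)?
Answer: 0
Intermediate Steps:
h = 0 (h = -2*0 = 0)
7037*h = 7037*0 = 0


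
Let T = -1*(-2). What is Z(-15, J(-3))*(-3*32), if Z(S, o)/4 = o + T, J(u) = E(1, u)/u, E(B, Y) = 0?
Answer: -768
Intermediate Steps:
J(u) = 0 (J(u) = 0/u = 0)
T = 2
Z(S, o) = 8 + 4*o (Z(S, o) = 4*(o + 2) = 4*(2 + o) = 8 + 4*o)
Z(-15, J(-3))*(-3*32) = (8 + 4*0)*(-3*32) = (8 + 0)*(-96) = 8*(-96) = -768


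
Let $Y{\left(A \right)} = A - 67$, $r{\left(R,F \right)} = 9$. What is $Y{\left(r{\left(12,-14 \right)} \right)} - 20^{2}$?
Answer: $-458$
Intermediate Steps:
$Y{\left(A \right)} = -67 + A$
$Y{\left(r{\left(12,-14 \right)} \right)} - 20^{2} = \left(-67 + 9\right) - 20^{2} = -58 - 400 = -458$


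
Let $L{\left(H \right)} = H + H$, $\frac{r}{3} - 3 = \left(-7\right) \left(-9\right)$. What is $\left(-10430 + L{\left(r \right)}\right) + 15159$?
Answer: $5125$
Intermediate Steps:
$r = 198$ ($r = 9 + 3 \left(\left(-7\right) \left(-9\right)\right) = 9 + 3 \cdot 63 = 9 + 189 = 198$)
$L{\left(H \right)} = 2 H$
$\left(-10430 + L{\left(r \right)}\right) + 15159 = \left(-10430 + 2 \cdot 198\right) + 15159 = \left(-10430 + 396\right) + 15159 = -10034 + 15159 = 5125$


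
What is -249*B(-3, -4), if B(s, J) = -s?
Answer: -747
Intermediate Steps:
-249*B(-3, -4) = -(-249)*(-3) = -249*3 = -747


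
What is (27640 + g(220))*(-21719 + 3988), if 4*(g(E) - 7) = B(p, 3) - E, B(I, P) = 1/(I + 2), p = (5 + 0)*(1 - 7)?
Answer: -7827737499/16 ≈ -4.8923e+8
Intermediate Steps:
p = -30 (p = 5*(-6) = -30)
B(I, P) = 1/(2 + I)
g(E) = 783/112 - E/4 (g(E) = 7 + (1/(2 - 30) - E)/4 = 7 + (1/(-28) - E)/4 = 7 + (-1/28 - E)/4 = 7 + (-1/112 - E/4) = 783/112 - E/4)
(27640 + g(220))*(-21719 + 3988) = (27640 + (783/112 - 1/4*220))*(-21719 + 3988) = (27640 + (783/112 - 55))*(-17731) = (27640 - 5377/112)*(-17731) = (3090303/112)*(-17731) = -7827737499/16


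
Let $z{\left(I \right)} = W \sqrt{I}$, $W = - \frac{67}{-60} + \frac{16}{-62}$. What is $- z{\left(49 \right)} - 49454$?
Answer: $- \frac{91995619}{1860} \approx -49460.0$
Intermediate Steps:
$W = \frac{1597}{1860}$ ($W = \left(-67\right) \left(- \frac{1}{60}\right) + 16 \left(- \frac{1}{62}\right) = \frac{67}{60} - \frac{8}{31} = \frac{1597}{1860} \approx 0.8586$)
$z{\left(I \right)} = \frac{1597 \sqrt{I}}{1860}$
$- z{\left(49 \right)} - 49454 = - \frac{1597 \sqrt{49}}{1860} - 49454 = - \frac{1597 \cdot 7}{1860} - 49454 = \left(-1\right) \frac{11179}{1860} - 49454 = - \frac{11179}{1860} - 49454 = - \frac{91995619}{1860}$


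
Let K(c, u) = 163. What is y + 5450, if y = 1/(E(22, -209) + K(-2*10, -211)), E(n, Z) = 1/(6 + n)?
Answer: 24879278/4565 ≈ 5450.0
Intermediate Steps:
y = 28/4565 (y = 1/(1/(6 + 22) + 163) = 1/(1/28 + 163) = 1/(4565/28) = 28/4565 ≈ 0.0061336)
y + 5450 = 28/4565 + 5450 = 24879278/4565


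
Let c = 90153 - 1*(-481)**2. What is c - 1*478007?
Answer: -619215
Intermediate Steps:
c = -141208 (c = 90153 - 1*231361 = 90153 - 231361 = -141208)
c - 1*478007 = -141208 - 1*478007 = -141208 - 478007 = -619215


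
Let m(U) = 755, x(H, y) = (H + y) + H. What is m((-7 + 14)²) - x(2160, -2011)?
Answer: -1554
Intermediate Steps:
x(H, y) = y + 2*H
m((-7 + 14)²) - x(2160, -2011) = 755 - (-2011 + 2*2160) = 755 - (-2011 + 4320) = 755 - 1*2309 = 755 - 2309 = -1554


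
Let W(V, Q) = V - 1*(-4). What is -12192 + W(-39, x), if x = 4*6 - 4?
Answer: -12227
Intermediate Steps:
x = 20 (x = 24 - 4 = 20)
W(V, Q) = 4 + V (W(V, Q) = V + 4 = 4 + V)
-12192 + W(-39, x) = -12192 + (4 - 39) = -12192 - 35 = -12227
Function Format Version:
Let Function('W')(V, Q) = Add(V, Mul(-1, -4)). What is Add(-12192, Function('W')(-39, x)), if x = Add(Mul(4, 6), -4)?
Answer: -12227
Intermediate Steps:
x = 20 (x = Add(24, -4) = 20)
Function('W')(V, Q) = Add(4, V) (Function('W')(V, Q) = Add(V, 4) = Add(4, V))
Add(-12192, Function('W')(-39, x)) = Add(-12192, Add(4, -39)) = Add(-12192, -35) = -12227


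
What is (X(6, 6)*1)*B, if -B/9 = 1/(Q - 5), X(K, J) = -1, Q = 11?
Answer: 3/2 ≈ 1.5000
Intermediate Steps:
B = -3/2 (B = -9/(11 - 5) = -9/6 = -9*⅙ = -3/2 ≈ -1.5000)
(X(6, 6)*1)*B = -1*1*(-3/2) = -1*(-3/2) = 3/2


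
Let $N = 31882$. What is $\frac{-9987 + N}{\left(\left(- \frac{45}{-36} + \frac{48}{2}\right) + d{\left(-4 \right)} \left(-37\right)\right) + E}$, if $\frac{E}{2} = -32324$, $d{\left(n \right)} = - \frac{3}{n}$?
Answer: $- \frac{43790}{129301} \approx -0.33867$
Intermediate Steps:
$E = -64648$ ($E = 2 \left(-32324\right) = -64648$)
$\frac{-9987 + N}{\left(\left(- \frac{45}{-36} + \frac{48}{2}\right) + d{\left(-4 \right)} \left(-37\right)\right) + E} = \frac{-9987 + 31882}{\left(\left(- \frac{45}{-36} + \frac{48}{2}\right) + - \frac{3}{-4} \left(-37\right)\right) - 64648} = \frac{21895}{\left(\left(\left(-45\right) \left(- \frac{1}{36}\right) + 48 \cdot \frac{1}{2}\right) + \left(-3\right) \left(- \frac{1}{4}\right) \left(-37\right)\right) - 64648} = \frac{21895}{\left(\left(\frac{5}{4} + 24\right) + \frac{3}{4} \left(-37\right)\right) - 64648} = \frac{21895}{\left(\frac{101}{4} - \frac{111}{4}\right) - 64648} = \frac{21895}{- \frac{5}{2} - 64648} = \frac{21895}{- \frac{129301}{2}} = 21895 \left(- \frac{2}{129301}\right) = - \frac{43790}{129301}$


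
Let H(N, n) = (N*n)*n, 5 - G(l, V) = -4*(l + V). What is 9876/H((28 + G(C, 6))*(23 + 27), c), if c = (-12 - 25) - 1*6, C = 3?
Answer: 1646/1063175 ≈ 0.0015482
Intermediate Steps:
c = -43 (c = -37 - 6 = -43)
G(l, V) = 5 + 4*V + 4*l (G(l, V) = 5 - (-4)*(l + V) = 5 - (-4)*(V + l) = 5 - (-4*V - 4*l) = 5 + (4*V + 4*l) = 5 + 4*V + 4*l)
H(N, n) = N*n**2
9876/H((28 + G(C, 6))*(23 + 27), c) = 9876/((((28 + (5 + 4*6 + 4*3))*(23 + 27))*(-43)**2)) = 9876/((((28 + (5 + 24 + 12))*50)*1849)) = 9876/((((28 + 41)*50)*1849)) = 9876/(((69*50)*1849)) = 9876/((3450*1849)) = 9876/6379050 = 9876*(1/6379050) = 1646/1063175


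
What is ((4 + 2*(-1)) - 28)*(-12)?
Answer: 312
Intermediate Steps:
((4 + 2*(-1)) - 28)*(-12) = ((4 - 2) - 28)*(-12) = (2 - 28)*(-12) = -26*(-12) = 312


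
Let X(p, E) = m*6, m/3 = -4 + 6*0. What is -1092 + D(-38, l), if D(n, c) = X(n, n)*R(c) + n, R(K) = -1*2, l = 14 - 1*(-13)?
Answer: -986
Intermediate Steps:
l = 27 (l = 14 + 13 = 27)
m = -12 (m = 3*(-4 + 6*0) = 3*(-4 + 0) = 3*(-4) = -12)
X(p, E) = -72 (X(p, E) = -12*6 = -72)
R(K) = -2
D(n, c) = 144 + n (D(n, c) = -72*(-2) + n = 144 + n)
-1092 + D(-38, l) = -1092 + (144 - 38) = -1092 + 106 = -986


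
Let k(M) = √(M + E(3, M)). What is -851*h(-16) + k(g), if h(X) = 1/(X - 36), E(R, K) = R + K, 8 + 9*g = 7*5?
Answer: 1007/52 ≈ 19.365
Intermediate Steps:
g = 3 (g = -8/9 + (7*5)/9 = -8/9 + (⅑)*35 = -8/9 + 35/9 = 3)
E(R, K) = K + R
k(M) = √(3 + 2*M) (k(M) = √(M + (M + 3)) = √(M + (3 + M)) = √(3 + 2*M))
h(X) = 1/(-36 + X)
-851*h(-16) + k(g) = -851/(-36 - 16) + √(3 + 2*3) = -851/(-52) + √(3 + 6) = -851*(-1/52) + √9 = 851/52 + 3 = 1007/52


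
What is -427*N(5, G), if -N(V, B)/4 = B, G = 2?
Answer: 3416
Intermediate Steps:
N(V, B) = -4*B
-427*N(5, G) = -(-1708)*2 = -427*(-8) = 3416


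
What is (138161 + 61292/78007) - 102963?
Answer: 2745751678/78007 ≈ 35199.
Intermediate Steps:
(138161 + 61292/78007) - 102963 = 10777586419/78007 - 102963 = 2745751678/78007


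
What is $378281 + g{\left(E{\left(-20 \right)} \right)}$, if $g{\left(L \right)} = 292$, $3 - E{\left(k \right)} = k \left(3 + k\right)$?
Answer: $378573$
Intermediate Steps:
$E{\left(k \right)} = 3 - k \left(3 + k\right)$
$378281 + g{\left(E{\left(-20 \right)} \right)} = 378281 + 292 = 378573$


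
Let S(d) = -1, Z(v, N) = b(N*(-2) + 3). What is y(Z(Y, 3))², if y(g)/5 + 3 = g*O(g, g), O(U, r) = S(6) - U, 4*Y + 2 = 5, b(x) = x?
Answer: 2025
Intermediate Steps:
Y = ¾ (Y = -½ + (¼)*5 = -½ + 5/4 = ¾ ≈ 0.75000)
Z(v, N) = 3 - 2*N (Z(v, N) = N*(-2) + 3 = -2*N + 3 = 3 - 2*N)
O(U, r) = -1 - U
y(g) = -15 + 5*g*(-1 - g) (y(g) = -15 + 5*(g*(-1 - g)) = -15 + 5*g*(-1 - g))
y(Z(Y, 3))² = (-15 - 5*(3 - 2*3)*(1 + (3 - 2*3)))² = (-15 - 5*(3 - 6)*(1 + (3 - 6)))² = (-15 - 5*(-3)*(1 - 3))² = (-15 - 5*(-3)*(-2))² = (-15 - 30)² = (-45)² = 2025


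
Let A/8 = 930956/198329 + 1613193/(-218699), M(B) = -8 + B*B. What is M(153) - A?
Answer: 1015934007741395/43374353971 ≈ 23422.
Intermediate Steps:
M(B) = -8 + B²
A = -930750466024/43374353971 (A = 8*(930956/198329 + 1613193/(-218699)) = 8*(930956*(1/198329) + 1613193*(-1/218699)) = 8*(930956/198329 - 1613193/218699) = 8*(-116343808253/43374353971) = -930750466024/43374353971 ≈ -21.459)
M(153) - A = (-8 + 153²) - 1*(-930750466024/43374353971) = (-8 + 23409) + 930750466024/43374353971 = 23401 + 930750466024/43374353971 = 1015934007741395/43374353971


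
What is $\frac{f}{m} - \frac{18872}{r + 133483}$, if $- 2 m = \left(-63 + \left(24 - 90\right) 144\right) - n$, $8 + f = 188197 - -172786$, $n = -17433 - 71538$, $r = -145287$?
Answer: $- \frac{22510851}{3004118} \approx -7.4933$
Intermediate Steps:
$n = -88971$
$f = 360975$ ($f = -8 + \left(188197 - -172786\right) = -8 + \left(188197 + 172786\right) = -8 + 360983 = 360975$)
$m = -39702$ ($m = - \frac{\left(-63 + \left(24 - 90\right) 144\right) - -88971}{2} = - \frac{\left(-63 + \left(24 - 90\right) 144\right) + 88971}{2} = - \frac{\left(-63 - 9504\right) + 88971}{2} = - \frac{-9567 + 88971}{2} = \left(- \frac{1}{2}\right) 79404 = -39702$)
$\frac{f}{m} - \frac{18872}{r + 133483} = \frac{360975}{-39702} - \frac{18872}{-145287 + 133483} = 360975 \left(- \frac{1}{39702}\right) - \frac{18872}{-11804} = - \frac{120325}{13234} - - \frac{4718}{2951} = - \frac{120325}{13234} + \frac{4718}{2951} = - \frac{22510851}{3004118}$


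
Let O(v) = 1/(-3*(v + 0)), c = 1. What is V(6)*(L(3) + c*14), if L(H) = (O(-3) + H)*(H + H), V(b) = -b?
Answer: -196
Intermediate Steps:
O(v) = -1/(3*v) (O(v) = 1/(-3*v) = -1/(3*v))
L(H) = 2*H*(1/9 + H) (L(H) = (-1/3/(-3) + H)*(H + H) = (-1/3*(-1/3) + H)*(2*H) = (1/9 + H)*(2*H) = 2*H*(1/9 + H))
V(6)*(L(3) + c*14) = (-1*6)*((2/9)*3*(1 + 9*3) + 1*14) = -6*((2/9)*3*(1 + 27) + 14) = -6*((2/9)*3*28 + 14) = -6*(56/3 + 14) = -6*98/3 = -196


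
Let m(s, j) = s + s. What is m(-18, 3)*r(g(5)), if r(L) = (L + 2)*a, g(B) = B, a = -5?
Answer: 1260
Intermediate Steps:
m(s, j) = 2*s
r(L) = -10 - 5*L (r(L) = (L + 2)*(-5) = (2 + L)*(-5) = -10 - 5*L)
m(-18, 3)*r(g(5)) = (2*(-18))*(-10 - 5*5) = -36*(-10 - 25) = -36*(-35) = 1260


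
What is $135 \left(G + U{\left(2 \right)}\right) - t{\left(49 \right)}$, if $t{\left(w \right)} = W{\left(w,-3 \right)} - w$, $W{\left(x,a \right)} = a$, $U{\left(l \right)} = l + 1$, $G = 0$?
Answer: $457$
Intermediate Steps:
$U{\left(l \right)} = 1 + l$
$t{\left(w \right)} = -3 - w$
$135 \left(G + U{\left(2 \right)}\right) - t{\left(49 \right)} = 135 \left(0 + \left(1 + 2\right)\right) - \left(-3 - 49\right) = 135 \left(0 + 3\right) - \left(-3 - 49\right) = 135 \cdot 3 - -52 = 405 + 52 = 457$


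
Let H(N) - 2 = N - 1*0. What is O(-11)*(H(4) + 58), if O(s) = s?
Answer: -704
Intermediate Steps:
H(N) = 2 + N (H(N) = 2 + (N - 1*0) = 2 + (N + 0) = 2 + N)
O(-11)*(H(4) + 58) = -11*((2 + 4) + 58) = -11*(6 + 58) = -11*64 = -704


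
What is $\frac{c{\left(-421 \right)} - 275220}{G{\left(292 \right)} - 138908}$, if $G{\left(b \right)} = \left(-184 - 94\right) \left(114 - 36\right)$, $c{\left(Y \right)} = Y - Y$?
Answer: $\frac{68805}{40148} \approx 1.7138$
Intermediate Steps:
$c{\left(Y \right)} = 0$
$G{\left(b \right)} = -21684$ ($G{\left(b \right)} = \left(-278\right) 78 = -21684$)
$\frac{c{\left(-421 \right)} - 275220}{G{\left(292 \right)} - 138908} = \frac{0 - 275220}{-21684 - 138908} = - \frac{275220}{-160592} = \left(-275220\right) \left(- \frac{1}{160592}\right) = \frac{68805}{40148}$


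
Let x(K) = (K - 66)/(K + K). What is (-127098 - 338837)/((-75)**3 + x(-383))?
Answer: 356906210/323155801 ≈ 1.1044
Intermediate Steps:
x(K) = (-66 + K)/(2*K) (x(K) = (-66 + K)/((2*K)) = (-66 + K)*(1/(2*K)) = (-66 + K)/(2*K))
(-127098 - 338837)/((-75)**3 + x(-383)) = (-127098 - 338837)/((-75)**3 + (1/2)*(-66 - 383)/(-383)) = -465935/(-421875 + (1/2)*(-1/383)*(-449)) = -465935/(-421875 + 449/766) = -465935/(-323155801/766) = -465935*(-766/323155801) = 356906210/323155801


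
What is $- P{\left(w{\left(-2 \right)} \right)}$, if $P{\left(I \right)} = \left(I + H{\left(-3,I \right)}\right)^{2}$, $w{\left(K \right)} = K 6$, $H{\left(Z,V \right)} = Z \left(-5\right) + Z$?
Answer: $0$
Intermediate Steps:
$H{\left(Z,V \right)} = - 4 Z$ ($H{\left(Z,V \right)} = - 5 Z + Z = - 4 Z$)
$w{\left(K \right)} = 6 K$
$P{\left(I \right)} = \left(12 + I\right)^{2}$ ($P{\left(I \right)} = \left(I - -12\right)^{2} = \left(I + 12\right)^{2} = \left(12 + I\right)^{2}$)
$- P{\left(w{\left(-2 \right)} \right)} = - \left(12 + 6 \left(-2\right)\right)^{2} = - \left(12 - 12\right)^{2} = - 0^{2} = \left(-1\right) 0 = 0$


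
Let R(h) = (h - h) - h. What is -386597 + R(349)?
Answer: -386946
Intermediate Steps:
R(h) = -h (R(h) = 0 - h = -h)
-386597 + R(349) = -386597 - 1*349 = -386597 - 349 = -386946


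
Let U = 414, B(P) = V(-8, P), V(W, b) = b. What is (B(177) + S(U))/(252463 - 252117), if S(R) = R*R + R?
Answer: 171987/346 ≈ 497.07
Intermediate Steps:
B(P) = P
S(R) = R + R**2 (S(R) = R**2 + R = R + R**2)
(B(177) + S(U))/(252463 - 252117) = (177 + 414*(1 + 414))/(252463 - 252117) = (177 + 414*415)/346 = (177 + 171810)*(1/346) = 171987*(1/346) = 171987/346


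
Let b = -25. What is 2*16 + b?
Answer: 7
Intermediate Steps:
2*16 + b = 2*16 - 25 = 32 - 25 = 7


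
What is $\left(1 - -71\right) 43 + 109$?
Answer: $3205$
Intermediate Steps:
$\left(1 - -71\right) 43 + 109 = \left(1 + 71\right) 43 + 109 = 72 \cdot 43 + 109 = 3096 + 109 = 3205$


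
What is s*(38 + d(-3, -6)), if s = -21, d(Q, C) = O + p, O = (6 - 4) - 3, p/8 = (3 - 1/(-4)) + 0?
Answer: -1323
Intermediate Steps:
p = 26 (p = 8*((3 - 1/(-4)) + 0) = 8*((3 - 1*(-1/4)) + 0) = 8*((3 + 1/4) + 0) = 8*(13/4 + 0) = 8*(13/4) = 26)
O = -1 (O = 2 - 3 = -1)
d(Q, C) = 25 (d(Q, C) = -1 + 26 = 25)
s*(38 + d(-3, -6)) = -21*(38 + 25) = -21*63 = -1323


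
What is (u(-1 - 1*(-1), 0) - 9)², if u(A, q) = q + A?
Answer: 81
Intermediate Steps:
u(A, q) = A + q
(u(-1 - 1*(-1), 0) - 9)² = (((-1 - 1*(-1)) + 0) - 9)² = (((-1 + 1) + 0) - 9)² = ((0 + 0) - 9)² = (0 - 9)² = (-9)² = 81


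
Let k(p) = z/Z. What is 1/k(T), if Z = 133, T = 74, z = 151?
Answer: 133/151 ≈ 0.88079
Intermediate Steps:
k(p) = 151/133
1/k(T) = 1/(151/133) = 133/151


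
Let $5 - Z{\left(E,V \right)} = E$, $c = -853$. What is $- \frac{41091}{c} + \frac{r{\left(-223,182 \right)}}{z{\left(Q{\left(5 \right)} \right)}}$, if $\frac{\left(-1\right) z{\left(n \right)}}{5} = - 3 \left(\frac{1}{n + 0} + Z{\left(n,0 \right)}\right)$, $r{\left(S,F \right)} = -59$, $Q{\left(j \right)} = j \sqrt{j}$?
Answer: $\frac{1516508398}{31350309} + \frac{7316 \sqrt{5}}{36753} \approx 48.818$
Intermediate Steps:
$Q{\left(j \right)} = j^{\frac{3}{2}}$
$Z{\left(E,V \right)} = 5 - E$
$z{\left(n \right)} = 75 - 15 n + \frac{15}{n}$ ($z{\left(n \right)} = - 5 \left(- 3 \left(\frac{1}{n + 0} - \left(-5 + n\right)\right)\right) = - 5 \left(- 3 \left(\frac{1}{n} - \left(-5 + n\right)\right)\right) = - 5 \left(- 3 \left(5 + \frac{1}{n} - n\right)\right) = - 5 \left(-15 - \frac{3}{n} + 3 n\right) = 75 - 15 n + \frac{15}{n}$)
$- \frac{41091}{c} + \frac{r{\left(-223,182 \right)}}{z{\left(Q{\left(5 \right)} \right)}} = - \frac{41091}{-853} - \frac{59}{75 - 15 \cdot 5^{\frac{3}{2}} + \frac{15}{5^{\frac{3}{2}}}} = \left(-41091\right) \left(- \frac{1}{853}\right) - \frac{59}{75 - 15 \cdot 5 \sqrt{5} + \frac{15}{5 \sqrt{5}}} = \frac{41091}{853} - \frac{59}{75 - 75 \sqrt{5} + 15 \frac{\sqrt{5}}{25}} = \frac{41091}{853} - \frac{59}{75 - 75 \sqrt{5} + \frac{3 \sqrt{5}}{5}} = \frac{41091}{853} - \frac{59}{75 - \frac{372 \sqrt{5}}{5}}$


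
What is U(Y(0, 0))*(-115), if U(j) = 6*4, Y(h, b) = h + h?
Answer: -2760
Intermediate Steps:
Y(h, b) = 2*h
U(j) = 24
U(Y(0, 0))*(-115) = 24*(-115) = -2760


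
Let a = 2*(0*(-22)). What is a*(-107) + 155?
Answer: 155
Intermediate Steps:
a = 0 (a = 2*0 = 0)
a*(-107) + 155 = 0*(-107) + 155 = 0 + 155 = 155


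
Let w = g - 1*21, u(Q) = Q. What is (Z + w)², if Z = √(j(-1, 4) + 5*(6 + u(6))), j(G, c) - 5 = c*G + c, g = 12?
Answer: (9 - √65)² ≈ 0.87936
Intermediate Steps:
j(G, c) = 5 + c + G*c (j(G, c) = 5 + (c*G + c) = 5 + (G*c + c) = 5 + (c + G*c) = 5 + c + G*c)
w = -9 (w = 12 - 1*21 = 12 - 21 = -9)
Z = √65 (Z = √((5 + 4 - 1*4) + 5*(6 + 6)) = √((5 + 4 - 4) + 5*12) = √(5 + 60) = √65 ≈ 8.0623)
(Z + w)² = (√65 - 9)² = (-9 + √65)²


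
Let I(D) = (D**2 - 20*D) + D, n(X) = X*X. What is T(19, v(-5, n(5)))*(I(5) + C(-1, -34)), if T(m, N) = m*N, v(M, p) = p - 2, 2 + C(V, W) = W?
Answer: -46322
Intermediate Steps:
n(X) = X**2
I(D) = D**2 - 19*D
C(V, W) = -2 + W
v(M, p) = -2 + p
T(m, N) = N*m
T(19, v(-5, n(5)))*(I(5) + C(-1, -34)) = ((-2 + 5**2)*19)*(5*(-19 + 5) + (-2 - 34)) = ((-2 + 25)*19)*(5*(-14) - 36) = (23*19)*(-70 - 36) = 437*(-106) = -46322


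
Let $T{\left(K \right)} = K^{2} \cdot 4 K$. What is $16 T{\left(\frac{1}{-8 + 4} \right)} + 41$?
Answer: $40$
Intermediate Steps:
$T{\left(K \right)} = 4 K^{3}$ ($T{\left(K \right)} = 4 K^{2} K = 4 K^{3}$)
$16 T{\left(\frac{1}{-8 + 4} \right)} + 41 = 16 \cdot 4 \left(\frac{1}{-8 + 4}\right)^{3} + 41 = 16 \cdot 4 \left(\frac{1}{-4}\right)^{3} + 41 = 16 \cdot 4 \left(- \frac{1}{4}\right)^{3} + 41 = 16 \cdot 4 \left(- \frac{1}{64}\right) + 41 = 16 \left(- \frac{1}{16}\right) + 41 = -1 + 41 = 40$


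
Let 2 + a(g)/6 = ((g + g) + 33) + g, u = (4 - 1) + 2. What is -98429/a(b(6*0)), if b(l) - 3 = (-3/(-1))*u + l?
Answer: -98429/510 ≈ -193.00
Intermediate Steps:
u = 5 (u = 3 + 2 = 5)
b(l) = 18 + l (b(l) = 3 + (-3/(-1)*5 + l) = 3 + (-3*(-1)*5 + l) = 3 + (3*5 + l) = 3 + (15 + l) = 18 + l)
a(g) = 186 + 18*g (a(g) = -12 + 6*(((g + g) + 33) + g) = -12 + 6*((2*g + 33) + g) = -12 + 6*((33 + 2*g) + g) = -12 + 6*(33 + 3*g) = -12 + (198 + 18*g) = 186 + 18*g)
-98429/a(b(6*0)) = -98429/(186 + 18*(18 + 6*0)) = -98429/(186 + 18*(18 + 0)) = -98429/(186 + 18*18) = -98429/(186 + 324) = -98429/510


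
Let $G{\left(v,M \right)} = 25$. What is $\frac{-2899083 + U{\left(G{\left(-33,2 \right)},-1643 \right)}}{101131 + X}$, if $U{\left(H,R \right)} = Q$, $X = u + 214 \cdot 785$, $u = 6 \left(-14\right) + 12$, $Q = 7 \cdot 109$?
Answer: $- \frac{2898320}{269049} \approx -10.772$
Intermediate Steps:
$Q = 763$
$u = -72$ ($u = -84 + 12 = -72$)
$X = 167918$ ($X = -72 + 214 \cdot 785 = -72 + 167990 = 167918$)
$U{\left(H,R \right)} = 763$
$\frac{-2899083 + U{\left(G{\left(-33,2 \right)},-1643 \right)}}{101131 + X} = \frac{-2899083 + 763}{101131 + 167918} = - \frac{2898320}{269049}$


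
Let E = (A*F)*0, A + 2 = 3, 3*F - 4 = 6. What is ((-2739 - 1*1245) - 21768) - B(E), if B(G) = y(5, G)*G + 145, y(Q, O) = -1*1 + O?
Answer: -25897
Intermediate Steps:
y(Q, O) = -1 + O
F = 10/3 (F = 4/3 + (⅓)*6 = 4/3 + 2 = 10/3 ≈ 3.3333)
A = 1 (A = -2 + 3 = 1)
E = 0 (E = (1*(10/3))*0 = (10/3)*0 = 0)
B(G) = 145 + G*(-1 + G) (B(G) = (-1 + G)*G + 145 = G*(-1 + G) + 145 = 145 + G*(-1 + G))
((-2739 - 1*1245) - 21768) - B(E) = ((-2739 - 1*1245) - 21768) - (145 + 0*(-1 + 0)) = ((-2739 - 1245) - 21768) - (145 + 0*(-1)) = (-3984 - 21768) - (145 + 0) = -25752 - 1*145 = -25752 - 145 = -25897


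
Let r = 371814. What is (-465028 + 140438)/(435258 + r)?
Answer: -23185/57648 ≈ -0.40218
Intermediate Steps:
(-465028 + 140438)/(435258 + r) = (-465028 + 140438)/(435258 + 371814) = -324590/807072 = -324590*1/807072 = -23185/57648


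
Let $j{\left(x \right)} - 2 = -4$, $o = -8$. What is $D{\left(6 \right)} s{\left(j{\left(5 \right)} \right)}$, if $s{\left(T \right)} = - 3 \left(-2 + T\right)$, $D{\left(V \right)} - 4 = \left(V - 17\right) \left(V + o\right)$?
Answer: $312$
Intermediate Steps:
$j{\left(x \right)} = -2$ ($j{\left(x \right)} = 2 - 4 = -2$)
$D{\left(V \right)} = 4 + \left(-17 + V\right) \left(-8 + V\right)$ ($D{\left(V \right)} = 4 + \left(V - 17\right) \left(V - 8\right) = 4 + \left(-17 + V\right) \left(-8 + V\right)$)
$s{\left(T \right)} = 6 - 3 T$
$D{\left(6 \right)} s{\left(j{\left(5 \right)} \right)} = \left(140 + 6^{2} - 150\right) \left(6 - -6\right) = \left(140 + 36 - 150\right) \left(6 + 6\right) = 26 \cdot 12 = 312$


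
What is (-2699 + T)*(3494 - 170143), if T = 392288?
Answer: -64924617261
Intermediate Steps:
(-2699 + T)*(3494 - 170143) = (-2699 + 392288)*(3494 - 170143) = 389589*(-166649) = -64924617261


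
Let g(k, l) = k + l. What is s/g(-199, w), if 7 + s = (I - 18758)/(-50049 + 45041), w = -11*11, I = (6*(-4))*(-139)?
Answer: 9817/801280 ≈ 0.012252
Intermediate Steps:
I = 3336 (I = -24*(-139) = 3336)
w = -121
s = -9817/2504 (s = -7 + (3336 - 18758)/(-50049 + 45041) = -7 - 15422/(-5008) = -7 - 15422*(-1/5008) = -7 + 7711/2504 = -9817/2504 ≈ -3.9205)
s/g(-199, w) = -9817/(2504*(-199 - 121)) = -9817/2504/(-320) = -9817/2504*(-1/320) = 9817/801280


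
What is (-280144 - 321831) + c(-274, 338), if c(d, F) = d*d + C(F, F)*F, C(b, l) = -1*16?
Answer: -532307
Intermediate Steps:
C(b, l) = -16
c(d, F) = d**2 - 16*F (c(d, F) = d*d - 16*F = d**2 - 16*F)
(-280144 - 321831) + c(-274, 338) = (-280144 - 321831) + ((-274)**2 - 16*338) = -601975 + (75076 - 5408) = -601975 + 69668 = -532307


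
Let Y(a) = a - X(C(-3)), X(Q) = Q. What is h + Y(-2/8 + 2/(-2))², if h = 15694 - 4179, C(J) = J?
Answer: 184289/16 ≈ 11518.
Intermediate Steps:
h = 11515
Y(a) = 3 + a (Y(a) = a - 1*(-3) = a + 3 = 3 + a)
h + Y(-2/8 + 2/(-2))² = 11515 + (3 + (-2/8 + 2/(-2)))² = 11515 + (3 + (-2*⅛ + 2*(-½)))² = 11515 + (3 + (-¼ - 1))² = 11515 + (3 - 5/4)² = 11515 + (7/4)² = 11515 + 49/16 = 184289/16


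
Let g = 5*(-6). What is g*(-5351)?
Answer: 160530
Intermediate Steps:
g = -30
g*(-5351) = -30*(-5351) = 160530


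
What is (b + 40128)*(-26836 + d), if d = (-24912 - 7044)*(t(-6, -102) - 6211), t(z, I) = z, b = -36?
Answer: 7964019852672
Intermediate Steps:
d = 198670452 (d = (-24912 - 7044)*(-6 - 6211) = -31956*(-6217) = 198670452)
(b + 40128)*(-26836 + d) = (-36 + 40128)*(-26836 + 198670452) = 40092*198643616 = 7964019852672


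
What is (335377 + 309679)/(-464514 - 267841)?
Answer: -645056/732355 ≈ -0.88080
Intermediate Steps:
(335377 + 309679)/(-464514 - 267841) = 645056/(-732355) = 645056*(-1/732355) = -645056/732355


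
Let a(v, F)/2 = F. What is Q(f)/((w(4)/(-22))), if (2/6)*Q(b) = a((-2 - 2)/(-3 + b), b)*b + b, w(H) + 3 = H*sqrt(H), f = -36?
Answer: -168696/5 ≈ -33739.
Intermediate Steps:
w(H) = -3 + H**(3/2) (w(H) = -3 + H*sqrt(H) = -3 + H**(3/2))
a(v, F) = 2*F
Q(b) = 3*b + 6*b**2 (Q(b) = 3*((2*b)*b + b) = 3*(2*b**2 + b) = 3*(b + 2*b**2) = 3*b + 6*b**2)
Q(f)/((w(4)/(-22))) = (3*(-36)*(1 + 2*(-36)))/(((-3 + 4**(3/2))/(-22))) = (3*(-36)*(1 - 72))/(((-3 + 8)*(-1/22))) = (3*(-36)*(-71))/((5*(-1/22))) = 7668/(-5/22) = -22/5*7668 = -168696/5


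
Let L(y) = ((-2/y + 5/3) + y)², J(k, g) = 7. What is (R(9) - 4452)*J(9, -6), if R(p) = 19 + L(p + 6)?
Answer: -6551447/225 ≈ -29118.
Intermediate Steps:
L(y) = (5/3 + y - 2/y)² (L(y) = ((-2/y + 5*(⅓)) + y)² = ((-2/y + 5/3) + y)² = ((5/3 - 2/y) + y)² = (5/3 + y - 2/y)²)
R(p) = 19 + (24 + 3*(6 + p)² + 5*p)²/(9*(6 + p)²) (R(p) = 19 + (-6 + 3*(p + 6)² + 5*(p + 6))²/(9*(p + 6)²) = 19 + (-6 + 3*(6 + p)² + 5*(6 + p))²/(9*(6 + p)²) = 19 + (-6 + 3*(6 + p)² + (30 + 5*p))²/(9*(6 + p)²) = 19 + (24 + 3*(6 + p)² + 5*p)²/(9*(6 + p)²))
(R(9) - 4452)*J(9, -6) = ((19 + (24 + 3*(6 + 9)² + 5*9)²/(9*(6 + 9)²)) - 4452)*7 = ((19 + (⅑)*(24 + 3*15² + 45)²/15²) - 4452)*7 = ((19 + (⅑)*(1/225)*(24 + 3*225 + 45)²) - 4452)*7 = ((19 + (⅑)*(1/225)*(24 + 675 + 45)²) - 4452)*7 = ((19 + (⅑)*(1/225)*744²) - 4452)*7 = ((19 + (⅑)*(1/225)*553536) - 4452)*7 = ((19 + 61504/225) - 4452)*7 = (65779/225 - 4452)*7 = -935921/225*7 = -6551447/225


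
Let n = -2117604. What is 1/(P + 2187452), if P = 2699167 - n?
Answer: 1/7004223 ≈ 1.4277e-7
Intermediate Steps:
P = 4816771 (P = 2699167 - 1*(-2117604) = 2699167 + 2117604 = 4816771)
1/(P + 2187452) = 1/(4816771 + 2187452) = 1/7004223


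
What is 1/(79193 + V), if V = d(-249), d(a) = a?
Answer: 1/78944 ≈ 1.2667e-5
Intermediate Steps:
V = -249
1/(79193 + V) = 1/(79193 - 249) = 1/78944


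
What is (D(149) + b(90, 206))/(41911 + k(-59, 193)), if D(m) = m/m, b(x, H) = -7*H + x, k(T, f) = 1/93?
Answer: -125643/3897724 ≈ -0.032235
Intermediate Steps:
k(T, f) = 1/93
b(x, H) = x - 7*H
D(m) = 1
(D(149) + b(90, 206))/(41911 + k(-59, 193)) = (1 + (90 - 7*206))/(41911 + 1/93) = (1 + (90 - 1442))/(3897724/93) = (1 - 1352)*(93/3897724) = -1351*93/3897724 = -125643/3897724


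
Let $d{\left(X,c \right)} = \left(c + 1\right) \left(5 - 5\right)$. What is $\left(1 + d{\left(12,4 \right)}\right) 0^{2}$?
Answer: $0$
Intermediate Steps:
$d{\left(X,c \right)} = 0$ ($d{\left(X,c \right)} = \left(1 + c\right) 0 = 0$)
$\left(1 + d{\left(12,4 \right)}\right) 0^{2} = \left(1 + 0\right) 0^{2} = 1 \cdot 0 = 0$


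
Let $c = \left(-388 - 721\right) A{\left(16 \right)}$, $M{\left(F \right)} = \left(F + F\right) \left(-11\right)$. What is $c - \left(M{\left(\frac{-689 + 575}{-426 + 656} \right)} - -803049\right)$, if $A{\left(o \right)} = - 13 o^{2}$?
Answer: $\frac{332084591}{115} \approx 2.8877 \cdot 10^{6}$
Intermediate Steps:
$M{\left(F \right)} = - 22 F$ ($M{\left(F \right)} = 2 F \left(-11\right) = - 22 F$)
$c = 3690752$ ($c = \left(-388 - 721\right) \left(- 13 \cdot 16^{2}\right) = - 1109 \left(\left(-13\right) 256\right) = \left(-1109\right) \left(-3328\right) = 3690752$)
$c - \left(M{\left(\frac{-689 + 575}{-426 + 656} \right)} - -803049\right) = 3690752 - \left(- 22 \frac{-689 + 575}{-426 + 656} - -803049\right) = 3690752 - \left(- 22 \left(- \frac{114}{230}\right) + 803049\right) = 3690752 - \left(- 22 \left(\left(-114\right) \frac{1}{230}\right) + 803049\right) = 3690752 - \left(\left(-22\right) \left(- \frac{57}{115}\right) + 803049\right) = 3690752 - \left(\frac{1254}{115} + 803049\right) = 3690752 - \frac{92351889}{115} = \frac{332084591}{115}$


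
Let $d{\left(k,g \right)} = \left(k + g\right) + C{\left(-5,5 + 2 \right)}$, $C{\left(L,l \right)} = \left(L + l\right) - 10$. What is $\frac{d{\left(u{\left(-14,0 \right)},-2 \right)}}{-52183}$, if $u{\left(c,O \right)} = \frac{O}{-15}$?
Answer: $\frac{10}{52183} \approx 0.00019163$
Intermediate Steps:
$u{\left(c,O \right)} = - \frac{O}{15}$ ($u{\left(c,O \right)} = O \left(- \frac{1}{15}\right) = - \frac{O}{15}$)
$C{\left(L,l \right)} = -10 + L + l$
$d{\left(k,g \right)} = -8 + g + k$ ($d{\left(k,g \right)} = \left(k + g\right) - 8 = \left(g + k\right) - 8 = -8 + g + k$)
$\frac{d{\left(u{\left(-14,0 \right)},-2 \right)}}{-52183} = \frac{-8 - 2 - 0}{-52183} = \left(-8 - 2 + 0\right) \left(- \frac{1}{52183}\right) = \left(-10\right) \left(- \frac{1}{52183}\right) = \frac{10}{52183}$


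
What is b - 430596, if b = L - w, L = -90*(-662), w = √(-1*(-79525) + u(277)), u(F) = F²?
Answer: -371016 - √156254 ≈ -3.7141e+5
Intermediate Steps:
w = √156254 (w = √(-1*(-79525) + 277²) = √(79525 + 76729) = √156254 ≈ 395.29)
L = 59580
b = 59580 - √156254 ≈ 59185.
b - 430596 = (59580 - √156254) - 430596 = -371016 - √156254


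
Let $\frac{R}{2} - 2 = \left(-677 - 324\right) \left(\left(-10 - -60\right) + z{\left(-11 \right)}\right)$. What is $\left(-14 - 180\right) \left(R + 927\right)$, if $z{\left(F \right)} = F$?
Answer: $14966518$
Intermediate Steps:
$R = -78074$ ($R = 4 + 2 \left(-677 - 324\right) \left(\left(-10 - -60\right) - 11\right) = 4 + 2 \left(- 1001 \left(\left(-10 + 60\right) - 11\right)\right) = 4 + 2 \left(- 1001 \left(50 - 11\right)\right) = 4 + 2 \left(\left(-1001\right) 39\right) = 4 + 2 \left(-39039\right) = 4 - 78078 = -78074$)
$\left(-14 - 180\right) \left(R + 927\right) = \left(-14 - 180\right) \left(-78074 + 927\right) = \left(-14 - 180\right) \left(-77147\right) = \left(-194\right) \left(-77147\right) = 14966518$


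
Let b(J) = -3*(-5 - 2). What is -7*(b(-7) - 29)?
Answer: 56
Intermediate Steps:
b(J) = 21 (b(J) = -3*(-7) = 21)
-7*(b(-7) - 29) = -7*(21 - 29) = -7*(-8) = 56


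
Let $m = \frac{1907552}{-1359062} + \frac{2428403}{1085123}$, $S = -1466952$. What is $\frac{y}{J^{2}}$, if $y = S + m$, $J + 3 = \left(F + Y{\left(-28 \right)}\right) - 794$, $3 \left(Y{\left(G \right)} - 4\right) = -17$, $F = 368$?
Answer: $- \frac{9735234309908058879}{1230873070120767632} \approx -7.9092$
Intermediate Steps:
$Y{\left(G \right)} = - \frac{5}{3}$ ($Y{\left(G \right)} = 4 + \frac{1}{3} \left(-17\right) = 4 - \frac{17}{3} = - \frac{5}{3}$)
$m = \frac{615210844545}{737374717313}$ ($m = 1907552 \left(- \frac{1}{1359062}\right) + 2428403 \cdot \frac{1}{1085123} = - \frac{953776}{679531} + \frac{2428403}{1085123} = \frac{615210844545}{737374717313} \approx 0.83433$)
$J = - \frac{1292}{3}$ ($J = -3 + \left(\left(368 - \frac{5}{3}\right) - 794\right) = -3 + \left(\frac{1099}{3} - 794\right) = -3 - \frac{1283}{3} = - \frac{1292}{3} \approx -430.67$)
$y = - \frac{1081692701100895431}{737374717313}$ ($y = -1466952 + \frac{615210844545}{737374717313} = - \frac{1081692701100895431}{737374717313} \approx -1.467 \cdot 10^{6}$)
$\frac{y}{J^{2}} = - \frac{1081692701100895431}{737374717313 \left(- \frac{1292}{3}\right)^{2}} = - \frac{1081692701100895431}{737374717313 \cdot \frac{1669264}{9}} = \left(- \frac{1081692701100895431}{737374717313}\right) \frac{9}{1669264} = - \frac{9735234309908058879}{1230873070120767632}$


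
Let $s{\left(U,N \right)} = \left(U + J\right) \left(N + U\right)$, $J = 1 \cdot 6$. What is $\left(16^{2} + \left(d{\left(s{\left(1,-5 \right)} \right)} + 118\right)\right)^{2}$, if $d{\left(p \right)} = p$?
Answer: $119716$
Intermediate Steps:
$J = 6$
$s{\left(U,N \right)} = \left(6 + U\right) \left(N + U\right)$ ($s{\left(U,N \right)} = \left(U + 6\right) \left(N + U\right) = \left(6 + U\right) \left(N + U\right)$)
$\left(16^{2} + \left(d{\left(s{\left(1,-5 \right)} \right)} + 118\right)\right)^{2} = \left(16^{2} + \left(\left(1^{2} + 6 \left(-5\right) + 6 \cdot 1 - 5\right) + 118\right)\right)^{2} = \left(256 + \left(\left(1 - 30 + 6 - 5\right) + 118\right)\right)^{2} = \left(256 + \left(-28 + 118\right)\right)^{2} = \left(256 + 90\right)^{2} = 346^{2} = 119716$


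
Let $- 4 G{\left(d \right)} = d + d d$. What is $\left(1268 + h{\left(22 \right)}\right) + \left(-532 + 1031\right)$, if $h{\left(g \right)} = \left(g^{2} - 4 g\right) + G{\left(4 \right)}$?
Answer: $2158$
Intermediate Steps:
$G{\left(d \right)} = - \frac{d}{4} - \frac{d^{2}}{4}$ ($G{\left(d \right)} = - \frac{d + d d}{4} = - \frac{d + d^{2}}{4} = - \frac{d}{4} - \frac{d^{2}}{4}$)
$h{\left(g \right)} = -5 + g^{2} - 4 g$ ($h{\left(g \right)} = \left(g^{2} - 4 g\right) - 1 \left(1 + 4\right) = \left(g^{2} - 4 g\right) - 1 \cdot 5 = \left(g^{2} - 4 g\right) - 5 = -5 + g^{2} - 4 g$)
$\left(1268 + h{\left(22 \right)}\right) + \left(-532 + 1031\right) = \left(1268 - \left(93 - 484\right)\right) + \left(-532 + 1031\right) = \left(1268 - -391\right) + 499 = \left(1268 + 391\right) + 499 = 1659 + 499 = 2158$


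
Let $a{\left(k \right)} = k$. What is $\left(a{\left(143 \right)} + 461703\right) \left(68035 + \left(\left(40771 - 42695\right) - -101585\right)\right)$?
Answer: $77449726816$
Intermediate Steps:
$\left(a{\left(143 \right)} + 461703\right) \left(68035 + \left(\left(40771 - 42695\right) - -101585\right)\right) = \left(143 + 461703\right) \left(68035 + \left(\left(40771 - 42695\right) - -101585\right)\right) = 461846 \left(68035 + \left(\left(40771 - 42695\right) + 101585\right)\right) = 461846 \left(68035 + \left(-1924 + 101585\right)\right) = 461846 \left(68035 + 99661\right) = 461846 \cdot 167696 = 77449726816$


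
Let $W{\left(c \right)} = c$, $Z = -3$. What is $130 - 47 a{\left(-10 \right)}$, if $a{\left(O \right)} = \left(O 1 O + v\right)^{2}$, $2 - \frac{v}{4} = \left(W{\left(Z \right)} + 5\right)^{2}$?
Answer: $-397678$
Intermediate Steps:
$v = -8$ ($v = 8 - 4 \left(-3 + 5\right)^{2} = 8 - 4 \cdot 2^{2} = 8 - 16 = -8$)
$a{\left(O \right)} = \left(-8 + O^{2}\right)^{2}$ ($a{\left(O \right)} = \left(O 1 O - 8\right)^{2} = \left(O O - 8\right)^{2} = \left(O^{2} - 8\right)^{2} = \left(-8 + O^{2}\right)^{2}$)
$130 - 47 a{\left(-10 \right)} = 130 - 47 \left(-8 + \left(-10\right)^{2}\right)^{2} = 130 - 47 \left(-8 + 100\right)^{2} = 130 - 47 \cdot 92^{2} = 130 - 397808 = -397678$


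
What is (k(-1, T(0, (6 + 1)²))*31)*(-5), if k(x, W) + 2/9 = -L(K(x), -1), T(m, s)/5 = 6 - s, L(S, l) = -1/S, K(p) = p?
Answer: 1705/9 ≈ 189.44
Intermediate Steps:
T(m, s) = 30 - 5*s (T(m, s) = 5*(6 - s) = 30 - 5*s)
k(x, W) = -2/9 + 1/x (k(x, W) = -2/9 - (-1)/x = -2/9 + 1/x)
(k(-1, T(0, (6 + 1)²))*31)*(-5) = ((-2/9 + 1/(-1))*31)*(-5) = ((-2/9 - 1)*31)*(-5) = -11/9*31*(-5) = -341/9*(-5) = 1705/9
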